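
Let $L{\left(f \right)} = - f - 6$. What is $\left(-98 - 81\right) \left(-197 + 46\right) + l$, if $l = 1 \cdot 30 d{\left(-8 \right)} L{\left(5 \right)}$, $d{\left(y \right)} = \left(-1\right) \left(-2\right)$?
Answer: $26369$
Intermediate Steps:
$L{\left(f \right)} = -6 - f$
$d{\left(y \right)} = 2$
$l = -660$ ($l = 1 \cdot 30 \cdot 2 \left(-6 - 5\right) = 30 \cdot 2 \left(-6 - 5\right) = 60 \left(-11\right) = -660$)
$\left(-98 - 81\right) \left(-197 + 46\right) + l = \left(-98 - 81\right) \left(-197 + 46\right) - 660 = \left(-98 - 81\right) \left(-151\right) - 660 = \left(-179\right) \left(-151\right) - 660 = 27029 - 660 = 26369$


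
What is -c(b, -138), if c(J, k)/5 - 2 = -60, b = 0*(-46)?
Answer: 290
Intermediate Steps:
b = 0
c(J, k) = -290 (c(J, k) = 10 + 5*(-60) = 10 - 300 = -290)
-c(b, -138) = -1*(-290) = 290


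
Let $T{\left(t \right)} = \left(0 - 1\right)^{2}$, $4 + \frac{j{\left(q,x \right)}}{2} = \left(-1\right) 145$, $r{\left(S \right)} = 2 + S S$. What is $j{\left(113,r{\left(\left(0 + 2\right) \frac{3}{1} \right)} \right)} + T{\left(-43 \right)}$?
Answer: $-297$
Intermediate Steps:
$r{\left(S \right)} = 2 + S^{2}$
$j{\left(q,x \right)} = -298$ ($j{\left(q,x \right)} = -8 + 2 \left(\left(-1\right) 145\right) = -8 + 2 \left(-145\right) = -8 - 290 = -298$)
$T{\left(t \right)} = 1$ ($T{\left(t \right)} = \left(-1\right)^{2} = 1$)
$j{\left(113,r{\left(\left(0 + 2\right) \frac{3}{1} \right)} \right)} + T{\left(-43 \right)} = -298 + 1 = -297$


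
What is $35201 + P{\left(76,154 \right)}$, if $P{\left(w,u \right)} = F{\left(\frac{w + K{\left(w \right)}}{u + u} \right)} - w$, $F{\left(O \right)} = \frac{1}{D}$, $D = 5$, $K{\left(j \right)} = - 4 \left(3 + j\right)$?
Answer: $\frac{175626}{5} \approx 35125.0$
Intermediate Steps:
$K{\left(j \right)} = -12 - 4 j$
$F{\left(O \right)} = \frac{1}{5}$
$P{\left(w,u \right)} = \frac{1}{5} - w$
$35201 + P{\left(76,154 \right)} = 35201 + \left(\frac{1}{5} - 76\right) = 35201 - \frac{379}{5} = \frac{175626}{5}$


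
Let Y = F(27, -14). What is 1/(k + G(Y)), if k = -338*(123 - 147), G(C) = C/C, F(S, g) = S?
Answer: 1/8113 ≈ 0.00012326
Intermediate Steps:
Y = 27
G(C) = 1
k = 8112 (k = -338*(-24) = 8112)
1/(k + G(Y)) = 1/(8112 + 1) = 1/8113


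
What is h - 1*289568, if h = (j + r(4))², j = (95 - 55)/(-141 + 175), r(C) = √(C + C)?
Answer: -83682440/289 + 80*√2/17 ≈ -2.8955e+5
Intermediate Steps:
r(C) = √2*√C (r(C) = √(2*C) = √2*√C)
j = 20/17 (j = 40/34 = 40*(1/34) = 20/17 ≈ 1.1765)
h = (20/17 + 2*√2)² (h = (20/17 + √2*√4)² = (20/17 + √2*2)² = (20/17 + 2*√2)² ≈ 16.039)
h - 1*289568 = (2712/289 + 80*√2/17) - 1*289568 = (2712/289 + 80*√2/17) - 289568 = -83682440/289 + 80*√2/17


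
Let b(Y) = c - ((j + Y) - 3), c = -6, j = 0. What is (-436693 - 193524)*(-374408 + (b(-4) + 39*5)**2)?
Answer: 211747870264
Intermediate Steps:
b(Y) = -3 - Y (b(Y) = -6 - ((0 + Y) - 3) = -6 - (Y - 3) = -6 - (-3 + Y) = -6 + (3 - Y) = -3 - Y)
(-436693 - 193524)*(-374408 + (b(-4) + 39*5)**2) = (-436693 - 193524)*(-374408 + ((-3 - 1*(-4)) + 39*5)**2) = -630217*(-374408 + ((-3 + 4) + 195)**2) = -630217*(-374408 + (1 + 195)**2) = -630217*(-374408 + 196**2) = -630217*(-374408 + 38416) = -630217*(-335992) = 211747870264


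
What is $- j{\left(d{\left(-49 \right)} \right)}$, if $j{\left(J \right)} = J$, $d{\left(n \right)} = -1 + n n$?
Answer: $-2400$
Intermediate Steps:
$d{\left(n \right)} = -1 + n^{2}$
$- j{\left(d{\left(-49 \right)} \right)} = - (-1 + \left(-49\right)^{2}) = - (-1 + 2401) = \left(-1\right) 2400 = -2400$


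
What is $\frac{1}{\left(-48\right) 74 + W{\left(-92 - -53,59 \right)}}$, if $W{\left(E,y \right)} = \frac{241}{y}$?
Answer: $- \frac{59}{209327} \approx -0.00028186$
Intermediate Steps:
$\frac{1}{\left(-48\right) 74 + W{\left(-92 - -53,59 \right)}} = \frac{1}{\left(-48\right) 74 + \frac{241}{59}} = \frac{1}{-3552 + 241 \cdot \frac{1}{59}} = \frac{1}{-3552 + \frac{241}{59}} = \frac{1}{- \frac{209327}{59}} = - \frac{59}{209327}$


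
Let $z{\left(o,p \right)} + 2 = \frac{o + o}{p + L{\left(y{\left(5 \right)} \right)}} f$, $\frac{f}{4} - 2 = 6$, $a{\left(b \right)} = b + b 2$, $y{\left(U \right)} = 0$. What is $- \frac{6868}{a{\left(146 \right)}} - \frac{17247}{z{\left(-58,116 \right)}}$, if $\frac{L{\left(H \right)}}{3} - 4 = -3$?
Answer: $\frac{435909767}{865050} \approx 503.91$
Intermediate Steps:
$a{\left(b \right)} = 3 b$ ($a{\left(b \right)} = b + 2 b = 3 b$)
$L{\left(H \right)} = 3$ ($L{\left(H \right)} = 12 + 3 \left(-3\right) = 12 - 9 = 3$)
$f = 32$ ($f = 8 + 4 \cdot 6 = 8 + 24 = 32$)
$z{\left(o,p \right)} = -2 + \frac{64 o}{3 + p}$ ($z{\left(o,p \right)} = -2 + \frac{o + o}{p + 3} \cdot 32 = -2 + \frac{2 o}{3 + p} 32 = -2 + \frac{64 o}{3 + p}$)
$- \frac{6868}{a{\left(146 \right)}} - \frac{17247}{z{\left(-58,116 \right)}} = - \frac{6868}{3 \cdot 146} - \frac{17247}{2 \frac{1}{3 + 116} \left(-3 - 116 + 32 \left(-58\right)\right)} = - \frac{6868}{438} - \frac{17247}{2 \cdot \frac{1}{119} \left(-3 - 116 - 1856\right)} = \left(-6868\right) \frac{1}{438} - \frac{17247}{2 \cdot \frac{1}{119} \left(-1975\right)} = - \frac{3434}{219} - \frac{17247}{- \frac{3950}{119}} = - \frac{3434}{219} - - \frac{2052393}{3950} = - \frac{3434}{219} + \frac{2052393}{3950} = \frac{435909767}{865050}$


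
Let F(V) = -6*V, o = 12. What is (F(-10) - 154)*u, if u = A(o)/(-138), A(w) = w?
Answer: 188/23 ≈ 8.1739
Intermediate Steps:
u = -2/23 (u = 12/(-138) = 12*(-1/138) = -2/23 ≈ -0.086957)
(F(-10) - 154)*u = (-6*(-10) - 154)*(-2/23) = (60 - 154)*(-2/23) = -94*(-2/23) = 188/23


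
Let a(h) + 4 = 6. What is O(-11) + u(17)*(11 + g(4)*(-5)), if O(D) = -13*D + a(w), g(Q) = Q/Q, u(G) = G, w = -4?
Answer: 247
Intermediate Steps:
a(h) = 2 (a(h) = -4 + 6 = 2)
g(Q) = 1
O(D) = 2 - 13*D (O(D) = -13*D + 2 = 2 - 13*D)
O(-11) + u(17)*(11 + g(4)*(-5)) = (2 - 13*(-11)) + 17*(11 + 1*(-5)) = (2 + 143) + 17*(11 - 5) = 145 + 17*6 = 145 + 102 = 247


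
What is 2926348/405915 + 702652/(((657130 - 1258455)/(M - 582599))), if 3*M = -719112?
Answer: 46907308680380968/48817367475 ≈ 9.6087e+5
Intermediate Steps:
M = -239704 (M = (1/3)*(-719112) = -239704)
2926348/405915 + 702652/(((657130 - 1258455)/(M - 582599))) = 2926348/405915 + 702652/(((657130 - 1258455)/(-239704 - 582599))) = 2926348*(1/405915) + 702652/((-601325/(-822303))) = 2926348/405915 + 702652/((-601325*(-1/822303))) = 2926348/405915 + 702652/(601325/822303) = 2926348/405915 + 702652*(822303/601325) = 2926348/405915 + 577792847556/601325 = 46907308680380968/48817367475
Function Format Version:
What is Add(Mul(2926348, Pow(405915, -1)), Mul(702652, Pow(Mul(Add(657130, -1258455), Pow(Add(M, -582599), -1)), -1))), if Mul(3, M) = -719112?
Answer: Rational(46907308680380968, 48817367475) ≈ 9.6087e+5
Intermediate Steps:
M = -239704 (M = Mul(Rational(1, 3), -719112) = -239704)
Add(Mul(2926348, Pow(405915, -1)), Mul(702652, Pow(Mul(Add(657130, -1258455), Pow(Add(M, -582599), -1)), -1))) = Add(Mul(2926348, Pow(405915, -1)), Mul(702652, Pow(Mul(Add(657130, -1258455), Pow(Add(-239704, -582599), -1)), -1))) = Add(Mul(2926348, Rational(1, 405915)), Mul(702652, Pow(Mul(-601325, Pow(-822303, -1)), -1))) = Add(Rational(2926348, 405915), Mul(702652, Pow(Mul(-601325, Rational(-1, 822303)), -1))) = Add(Rational(2926348, 405915), Mul(702652, Pow(Rational(601325, 822303), -1))) = Add(Rational(2926348, 405915), Mul(702652, Rational(822303, 601325))) = Add(Rational(2926348, 405915), Rational(577792847556, 601325)) = Rational(46907308680380968, 48817367475)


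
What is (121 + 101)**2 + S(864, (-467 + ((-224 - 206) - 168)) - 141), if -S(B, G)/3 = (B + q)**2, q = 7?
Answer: -2226639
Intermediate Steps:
S(B, G) = -3*(7 + B)**2 (S(B, G) = -3*(B + 7)**2 = -3*(7 + B)**2)
(121 + 101)**2 + S(864, (-467 + ((-224 - 206) - 168)) - 141) = (121 + 101)**2 - 3*(7 + 864)**2 = 222**2 - 3*871**2 = 49284 - 3*758641 = 49284 - 2275923 = -2226639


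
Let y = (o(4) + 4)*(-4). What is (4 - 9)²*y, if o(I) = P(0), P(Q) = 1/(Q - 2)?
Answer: -350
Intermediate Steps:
P(Q) = 1/(-2 + Q)
o(I) = -½ (o(I) = 1/(-2 + 0) = 1/(-2) = -½)
y = -14 (y = (-½ + 4)*(-4) = (7/2)*(-4) = -14)
(4 - 9)²*y = (4 - 9)²*(-14) = (-5)²*(-14) = 25*(-14) = -350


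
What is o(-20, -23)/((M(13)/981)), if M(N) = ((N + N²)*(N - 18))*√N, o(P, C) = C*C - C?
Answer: -270756*√13/5915 ≈ -165.04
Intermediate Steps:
o(P, C) = C² - C
M(N) = √N*(-18 + N)*(N + N²) (M(N) = ((N + N²)*(-18 + N))*√N = ((-18 + N)*(N + N²))*√N = √N*(-18 + N)*(N + N²))
o(-20, -23)/((M(13)/981)) = (-23*(-1 - 23))/(((13^(3/2)*(-18 + 13² - 17*13))/981)) = (-23*(-24))/((((13*√13)*(-18 + 169 - 221))*(1/981))) = 552/((((13*√13)*(-70))*(1/981))) = 552/((-910*√13*(1/981))) = 552/((-910*√13/981)) = 552*(-981*√13/11830) = -270756*√13/5915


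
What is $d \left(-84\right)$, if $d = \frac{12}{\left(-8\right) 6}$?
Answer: $21$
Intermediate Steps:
$d = - \frac{1}{4}$ ($d = \frac{12}{-48} = 12 \left(- \frac{1}{48}\right) = - \frac{1}{4} \approx -0.25$)
$d \left(-84\right) = \left(- \frac{1}{4}\right) \left(-84\right) = 21$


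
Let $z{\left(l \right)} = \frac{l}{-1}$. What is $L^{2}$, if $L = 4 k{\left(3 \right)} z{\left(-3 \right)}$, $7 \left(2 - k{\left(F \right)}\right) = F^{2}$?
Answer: $\frac{3600}{49} \approx 73.469$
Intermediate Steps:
$z{\left(l \right)} = - l$ ($z{\left(l \right)} = l \left(-1\right) = - l$)
$k{\left(F \right)} = 2 - \frac{F^{2}}{7}$
$L = \frac{60}{7}$ ($L = 4 \left(2 - \frac{3^{2}}{7}\right) \left(\left(-1\right) \left(-3\right)\right) = 4 \left(2 - \frac{9}{7}\right) 3 = 4 \cdot \frac{5}{7} \cdot 3 = \frac{20}{7} \cdot 3 = \frac{60}{7} \approx 8.5714$)
$L^{2} = \left(\frac{60}{7}\right)^{2} = \frac{3600}{49}$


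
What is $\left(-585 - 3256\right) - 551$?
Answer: $-4392$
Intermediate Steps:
$\left(-585 - 3256\right) - 551 = -3841 - 551 = -4392$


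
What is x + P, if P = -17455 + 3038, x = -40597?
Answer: -55014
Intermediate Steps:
P = -14417
x + P = -40597 - 14417 = -55014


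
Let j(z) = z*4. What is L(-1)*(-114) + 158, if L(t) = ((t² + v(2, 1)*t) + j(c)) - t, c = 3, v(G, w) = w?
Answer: -1324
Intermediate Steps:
j(z) = 4*z
L(t) = 12 + t² (L(t) = ((t² + 1*t) + 4*3) - t = ((t² + t) + 12) - t = ((t + t²) + 12) - t = (12 + t + t²) - t = 12 + t²)
L(-1)*(-114) + 158 = (12 + (-1)²)*(-114) + 158 = (12 + 1)*(-114) + 158 = 13*(-114) + 158 = -1482 + 158 = -1324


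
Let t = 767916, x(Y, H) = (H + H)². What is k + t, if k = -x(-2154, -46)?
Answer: 759452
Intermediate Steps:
x(Y, H) = 4*H² (x(Y, H) = (2*H)² = 4*H²)
k = -8464 (k = -4*(-46)² = -4*2116 = -1*8464 = -8464)
k + t = -8464 + 767916 = 759452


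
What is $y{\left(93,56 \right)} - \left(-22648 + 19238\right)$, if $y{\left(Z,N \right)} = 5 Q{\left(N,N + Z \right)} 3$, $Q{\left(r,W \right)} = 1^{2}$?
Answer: $3425$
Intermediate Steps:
$Q{\left(r,W \right)} = 1$
$y{\left(Z,N \right)} = 15$ ($y{\left(Z,N \right)} = 5 \cdot 1 \cdot 3 = 5 \cdot 3 = 15$)
$y{\left(93,56 \right)} - \left(-22648 + 19238\right) = 15 - \left(-22648 + 19238\right) = 15 - -3410 = 15 + 3410 = 3425$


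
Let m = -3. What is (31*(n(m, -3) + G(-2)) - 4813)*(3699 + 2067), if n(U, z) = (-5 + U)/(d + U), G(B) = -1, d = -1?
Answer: -27573012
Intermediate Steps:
n(U, z) = (-5 + U)/(-1 + U)
(31*(n(m, -3) + G(-2)) - 4813)*(3699 + 2067) = (31*((-5 - 3)/(-1 - 3) - 1) - 4813)*(3699 + 2067) = (31*(-8/(-4) - 1) - 4813)*5766 = (31*(-1/4*(-8) - 1) - 4813)*5766 = (31*(2 - 1) - 4813)*5766 = (31*1 - 4813)*5766 = (31 - 4813)*5766 = -4782*5766 = -27573012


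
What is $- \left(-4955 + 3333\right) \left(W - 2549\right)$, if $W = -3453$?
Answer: $-9735244$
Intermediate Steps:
$- \left(-4955 + 3333\right) \left(W - 2549\right) = - \left(-4955 + 3333\right) \left(-3453 - 2549\right) = - \left(-1622\right) \left(-6002\right) = \left(-1\right) 9735244 = -9735244$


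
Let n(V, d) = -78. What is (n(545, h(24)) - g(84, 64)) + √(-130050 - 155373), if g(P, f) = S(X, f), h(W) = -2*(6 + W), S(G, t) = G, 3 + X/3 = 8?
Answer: -93 + I*√285423 ≈ -93.0 + 534.25*I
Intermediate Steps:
X = 15 (X = -9 + 3*8 = -9 + 24 = 15)
h(W) = -12 - 2*W
g(P, f) = 15
(n(545, h(24)) - g(84, 64)) + √(-130050 - 155373) = (-78 - 1*15) + √(-130050 - 155373) = (-78 - 15) + √(-285423) = -93 + I*√285423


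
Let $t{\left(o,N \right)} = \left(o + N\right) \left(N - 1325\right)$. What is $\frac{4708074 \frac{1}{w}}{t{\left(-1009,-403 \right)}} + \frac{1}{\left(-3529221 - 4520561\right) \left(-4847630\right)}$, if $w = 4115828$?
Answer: $\frac{7655007949307550827}{16328188076672326162014720} \approx 4.6882 \cdot 10^{-7}$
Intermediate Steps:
$t{\left(o,N \right)} = \left(-1325 + N\right) \left(N + o\right)$ ($t{\left(o,N \right)} = \left(N + o\right) \left(-1325 + N\right) = \left(-1325 + N\right) \left(N + o\right)$)
$\frac{4708074 \frac{1}{w}}{t{\left(-1009,-403 \right)}} + \frac{1}{\left(-3529221 - 4520561\right) \left(-4847630\right)} = \frac{4708074 \cdot \frac{1}{4115828}}{\left(-403\right)^{2} - -533975 - -1336925 - -406627} + \frac{1}{\left(-3529221 - 4520561\right) \left(-4847630\right)} = \frac{4708074 \cdot \frac{1}{4115828}}{162409 + 533975 + 1336925 + 406627} + \frac{1}{-8049782} \left(- \frac{1}{4847630}\right) = \frac{2354037}{2057914 \cdot 2439936} - - \frac{1}{39022364716660} = \frac{2354037}{2057914} \cdot \frac{1}{2439936} + \frac{1}{39022364716660} = \frac{784679}{1673726151168} + \frac{1}{39022364716660} = \frac{7655007949307550827}{16328188076672326162014720}$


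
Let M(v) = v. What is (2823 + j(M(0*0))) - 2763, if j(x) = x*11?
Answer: 60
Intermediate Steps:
j(x) = 11*x
(2823 + j(M(0*0))) - 2763 = (2823 + 11*(0*0)) - 2763 = (2823 + 11*0) - 2763 = (2823 + 0) - 2763 = 2823 - 2763 = 60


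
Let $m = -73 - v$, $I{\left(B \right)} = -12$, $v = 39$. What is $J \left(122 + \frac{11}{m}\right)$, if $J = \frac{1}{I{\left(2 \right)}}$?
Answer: $- \frac{4551}{448} \approx -10.158$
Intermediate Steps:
$m = -112$ ($m = -73 - 39 = -112$)
$J = - \frac{1}{12}$ ($J = \frac{1}{-12} = - \frac{1}{12} \approx -0.083333$)
$J \left(122 + \frac{11}{m}\right) = - \frac{122 + \frac{11}{-112}}{12} = - \frac{122 + 11 \left(- \frac{1}{112}\right)}{12} = - \frac{122 - \frac{11}{112}}{12} = \left(- \frac{1}{12}\right) \frac{13653}{112} = - \frac{4551}{448}$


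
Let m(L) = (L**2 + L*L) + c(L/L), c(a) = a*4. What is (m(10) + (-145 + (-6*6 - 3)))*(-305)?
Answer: -6100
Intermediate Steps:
c(a) = 4*a
m(L) = 4 + 2*L**2 (m(L) = (L**2 + L*L) + 4*(L/L) = (L**2 + L**2) + 4*1 = 2*L**2 + 4 = 4 + 2*L**2)
(m(10) + (-145 + (-6*6 - 3)))*(-305) = ((4 + 2*10**2) + (-145 + (-6*6 - 3)))*(-305) = ((4 + 2*100) + (-145 + (-36 - 3)))*(-305) = ((4 + 200) + (-145 - 39))*(-305) = (204 - 184)*(-305) = 20*(-305) = -6100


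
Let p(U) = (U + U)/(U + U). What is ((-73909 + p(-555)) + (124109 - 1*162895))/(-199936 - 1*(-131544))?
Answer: 56347/34196 ≈ 1.6478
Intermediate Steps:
p(U) = 1 (p(U) = (2*U)/((2*U)) = (2*U)*(1/(2*U)) = 1)
((-73909 + p(-555)) + (124109 - 1*162895))/(-199936 - 1*(-131544)) = ((-73909 + 1) + (124109 - 1*162895))/(-199936 - 1*(-131544)) = (-73908 + (124109 - 162895))/(-199936 + 131544) = (-73908 - 38786)/(-68392) = -112694*(-1/68392) = 56347/34196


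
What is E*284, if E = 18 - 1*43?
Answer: -7100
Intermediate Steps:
E = -25 (E = 18 - 43 = -25)
E*284 = -25*284 = -7100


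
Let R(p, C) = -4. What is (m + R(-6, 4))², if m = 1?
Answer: 9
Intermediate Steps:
(m + R(-6, 4))² = (1 - 4)² = (-3)² = 9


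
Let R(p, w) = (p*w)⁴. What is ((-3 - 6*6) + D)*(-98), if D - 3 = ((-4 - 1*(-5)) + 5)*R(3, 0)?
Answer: 3528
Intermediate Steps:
R(p, w) = p⁴*w⁴
D = 3 (D = 3 + ((-4 - 1*(-5)) + 5)*(3⁴*0⁴) = 3 + ((-4 + 5) + 5)*(81*0) = 3 + (1 + 5)*0 = 3 + 6*0 = 3 + 0 = 3)
((-3 - 6*6) + D)*(-98) = ((-3 - 6*6) + 3)*(-98) = ((-3 - 36) + 3)*(-98) = (-39 + 3)*(-98) = -36*(-98) = 3528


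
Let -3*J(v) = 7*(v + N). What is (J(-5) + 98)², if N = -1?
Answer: 12544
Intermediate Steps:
J(v) = 7/3 - 7*v/3 (J(v) = -7*(v - 1)/3 = -7*(-1 + v)/3 = -(-7 + 7*v)/3 = 7/3 - 7*v/3)
(J(-5) + 98)² = ((7/3 - 7/3*(-5)) + 98)² = ((7/3 + 35/3) + 98)² = (14 + 98)² = 112² = 12544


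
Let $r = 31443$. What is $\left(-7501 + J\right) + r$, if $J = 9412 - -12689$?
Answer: $46043$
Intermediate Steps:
$J = 22101$ ($J = 9412 + 12689 = 22101$)
$\left(-7501 + J\right) + r = \left(-7501 + 22101\right) + 31443 = 14600 + 31443 = 46043$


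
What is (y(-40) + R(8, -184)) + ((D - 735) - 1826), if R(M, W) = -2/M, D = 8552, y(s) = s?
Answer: 23803/4 ≈ 5950.8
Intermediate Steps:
(y(-40) + R(8, -184)) + ((D - 735) - 1826) = (-40 - 2/8) + ((8552 - 735) - 1826) = (-40 - 2*⅛) + (7817 - 1826) = (-40 - ¼) + 5991 = -161/4 + 5991 = 23803/4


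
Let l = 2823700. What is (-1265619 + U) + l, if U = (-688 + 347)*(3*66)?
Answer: 1490563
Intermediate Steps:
U = -67518 (U = -341*198 = -67518)
(-1265619 + U) + l = (-1265619 - 67518) + 2823700 = -1333137 + 2823700 = 1490563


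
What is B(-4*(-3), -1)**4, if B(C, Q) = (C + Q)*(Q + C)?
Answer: 214358881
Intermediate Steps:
B(C, Q) = (C + Q)**2 (B(C, Q) = (C + Q)*(C + Q) = (C + Q)**2)
B(-4*(-3), -1)**4 = ((-4*(-3) - 1)**2)**4 = ((12 - 1)**2)**4 = (11**2)**4 = 121**4 = 214358881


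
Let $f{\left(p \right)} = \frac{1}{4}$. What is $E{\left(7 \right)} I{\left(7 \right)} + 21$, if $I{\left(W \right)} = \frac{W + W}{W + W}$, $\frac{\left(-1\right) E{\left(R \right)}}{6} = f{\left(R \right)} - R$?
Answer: $\frac{123}{2} \approx 61.5$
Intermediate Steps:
$f{\left(p \right)} = \frac{1}{4}$
$E{\left(R \right)} = - \frac{3}{2} + 6 R$ ($E{\left(R \right)} = - 6 \left(\frac{1}{4} - R\right) = - \frac{3}{2} + 6 R$)
$I{\left(W \right)} = 1$ ($I{\left(W \right)} = \frac{2 W}{2 W} = 2 W \frac{1}{2 W} = 1$)
$E{\left(7 \right)} I{\left(7 \right)} + 21 = \left(- \frac{3}{2} + 6 \cdot 7\right) 1 + 21 = \left(- \frac{3}{2} + 42\right) 1 + 21 = \frac{81}{2} \cdot 1 + 21 = \frac{81}{2} + 21 = \frac{123}{2}$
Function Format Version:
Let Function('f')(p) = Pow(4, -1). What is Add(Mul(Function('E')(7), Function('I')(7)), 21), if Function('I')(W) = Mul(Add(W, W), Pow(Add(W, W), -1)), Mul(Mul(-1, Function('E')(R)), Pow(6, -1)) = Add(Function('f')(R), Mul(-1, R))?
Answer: Rational(123, 2) ≈ 61.500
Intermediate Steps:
Function('f')(p) = Rational(1, 4)
Function('E')(R) = Add(Rational(-3, 2), Mul(6, R)) (Function('E')(R) = Mul(-6, Add(Rational(1, 4), Mul(-1, R))) = Add(Rational(-3, 2), Mul(6, R)))
Function('I')(W) = 1 (Function('I')(W) = Mul(Mul(2, W), Pow(Mul(2, W), -1)) = Mul(Mul(2, W), Mul(Rational(1, 2), Pow(W, -1))) = 1)
Add(Mul(Function('E')(7), Function('I')(7)), 21) = Add(Mul(Add(Rational(-3, 2), Mul(6, 7)), 1), 21) = Add(Mul(Add(Rational(-3, 2), 42), 1), 21) = Add(Mul(Rational(81, 2), 1), 21) = Add(Rational(81, 2), 21) = Rational(123, 2)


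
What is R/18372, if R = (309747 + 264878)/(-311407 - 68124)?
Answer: -574625/6972743532 ≈ -8.2410e-5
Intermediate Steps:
R = -574625/379531 (R = 574625/(-379531) = 574625*(-1/379531) = -574625/379531 ≈ -1.5140)
R/18372 = -574625/379531/18372 = -574625/379531*1/18372 = -574625/6972743532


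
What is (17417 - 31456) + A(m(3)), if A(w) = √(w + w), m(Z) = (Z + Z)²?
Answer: -14039 + 6*√2 ≈ -14031.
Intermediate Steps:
m(Z) = 4*Z² (m(Z) = (2*Z)² = 4*Z²)
A(w) = √2*√w (A(w) = √(2*w) = √2*√w)
(17417 - 31456) + A(m(3)) = (17417 - 31456) + √2*√(4*3²) = -14039 + √2*√(4*9) = -14039 + √2*√36 = -14039 + √2*6 = -14039 + 6*√2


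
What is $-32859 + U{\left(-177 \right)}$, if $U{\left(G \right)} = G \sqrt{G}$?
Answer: $-32859 - 177 i \sqrt{177} \approx -32859.0 - 2354.8 i$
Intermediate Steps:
$U{\left(G \right)} = G^{\frac{3}{2}}$
$-32859 + U{\left(-177 \right)} = -32859 + \left(-177\right)^{\frac{3}{2}} = -32859 - 177 i \sqrt{177}$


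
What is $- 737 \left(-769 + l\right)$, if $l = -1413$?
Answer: $1608134$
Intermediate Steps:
$- 737 \left(-769 + l\right) = - 737 \left(-769 - 1413\right) = \left(-737\right) \left(-2182\right) = 1608134$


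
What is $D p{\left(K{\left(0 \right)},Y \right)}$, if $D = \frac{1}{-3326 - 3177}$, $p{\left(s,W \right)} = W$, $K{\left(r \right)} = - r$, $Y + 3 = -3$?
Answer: $\frac{6}{6503} \approx 0.00092265$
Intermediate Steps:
$Y = -6$ ($Y = -3 - 3 = -6$)
$D = - \frac{1}{6503}$ ($D = \frac{1}{-6503} = - \frac{1}{6503} \approx -0.00015378$)
$D p{\left(K{\left(0 \right)},Y \right)} = \left(- \frac{1}{6503}\right) \left(-6\right) = \frac{6}{6503}$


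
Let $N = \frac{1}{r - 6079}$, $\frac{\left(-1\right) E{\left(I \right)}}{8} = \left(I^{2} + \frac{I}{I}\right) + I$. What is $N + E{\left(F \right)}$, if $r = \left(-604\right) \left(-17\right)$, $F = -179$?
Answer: $- \frac{1067792855}{4189} \approx -2.549 \cdot 10^{5}$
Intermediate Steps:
$r = 10268$
$E{\left(I \right)} = -8 - 8 I - 8 I^{2}$ ($E{\left(I \right)} = - 8 \left(\left(I^{2} + \frac{I}{I}\right) + I\right) = - 8 \left(\left(I^{2} + 1\right) + I\right) = - 8 \left(\left(1 + I^{2}\right) + I\right) = - 8 \left(1 + I + I^{2}\right) = -8 - 8 I - 8 I^{2}$)
$N = \frac{1}{4189}$ ($N = \frac{1}{10268 - 6079} = \frac{1}{4189} \approx 0.00023872$)
$N + E{\left(F \right)} = \frac{1}{4189} - \left(-1424 + 256328\right) = \frac{1}{4189} - 254904 = - \frac{1067792855}{4189}$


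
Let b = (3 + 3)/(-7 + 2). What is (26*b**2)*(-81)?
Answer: -75816/25 ≈ -3032.6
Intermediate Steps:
b = -6/5 (b = 6/(-5) = 6*(-1/5) = -6/5 ≈ -1.2000)
(26*b**2)*(-81) = (26*(-6/5)**2)*(-81) = (26*(36/25))*(-81) = (936/25)*(-81) = -75816/25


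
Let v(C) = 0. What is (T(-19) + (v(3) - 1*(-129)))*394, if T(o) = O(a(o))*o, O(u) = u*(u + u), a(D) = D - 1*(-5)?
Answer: -2883686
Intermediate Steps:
a(D) = 5 + D (a(D) = D + 5 = 5 + D)
O(u) = 2*u² (O(u) = u*(2*u) = 2*u²)
T(o) = 2*o*(5 + o)² (T(o) = (2*(5 + o)²)*o = 2*o*(5 + o)²)
(T(-19) + (v(3) - 1*(-129)))*394 = (2*(-19)*(5 - 19)² + (0 - 1*(-129)))*394 = (2*(-19)*(-14)² + (0 + 129))*394 = (2*(-19)*196 + 129)*394 = (-7448 + 129)*394 = -7319*394 = -2883686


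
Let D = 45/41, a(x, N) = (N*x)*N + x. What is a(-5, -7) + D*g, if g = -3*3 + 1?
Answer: -10610/41 ≈ -258.78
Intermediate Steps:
a(x, N) = x + x*N**2 (a(x, N) = x*N**2 + x = x + x*N**2)
g = -8 (g = -9 + 1 = -8)
D = 45/41 (D = 45*(1/41) = 45/41 ≈ 1.0976)
a(-5, -7) + D*g = -5*(1 + (-7)**2) + (45/41)*(-8) = -5*(1 + 49) - 360/41 = -5*50 - 360/41 = -250 - 360/41 = -10610/41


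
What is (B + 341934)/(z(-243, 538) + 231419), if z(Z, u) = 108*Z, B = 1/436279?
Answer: 149178623587/89513543825 ≈ 1.6665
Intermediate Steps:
B = 1/436279 ≈ 2.2921e-6
(B + 341934)/(z(-243, 538) + 231419) = (1/436279 + 341934)/(108*(-243) + 231419) = 149178623587/(436279*(-26244 + 231419)) = (149178623587/436279)/205175 = (149178623587/436279)*(1/205175) = 149178623587/89513543825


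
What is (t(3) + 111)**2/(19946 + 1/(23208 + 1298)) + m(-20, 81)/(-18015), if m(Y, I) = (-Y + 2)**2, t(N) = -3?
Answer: 4912793690092/8805672136155 ≈ 0.55791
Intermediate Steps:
m(Y, I) = (2 - Y)**2
(t(3) + 111)**2/(19946 + 1/(23208 + 1298)) + m(-20, 81)/(-18015) = (-3 + 111)**2/(19946 + 1/(23208 + 1298)) + (-2 - 20)**2/(-18015) = 108**2/(19946 + 1/24506) + (-22)**2*(-1/18015) = 11664/(19946 + 1/24506) + 484*(-1/18015) = 11664/(488796677/24506) - 484/18015 = 11664*(24506/488796677) - 484/18015 = 285837984/488796677 - 484/18015 = 4912793690092/8805672136155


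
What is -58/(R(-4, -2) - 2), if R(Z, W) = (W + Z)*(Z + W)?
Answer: -29/17 ≈ -1.7059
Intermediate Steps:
R(Z, W) = (W + Z)² (R(Z, W) = (W + Z)*(W + Z) = (W + Z)²)
-58/(R(-4, -2) - 2) = -58/((-2 - 4)² - 2) = -58/((-6)² - 2) = -58/(36 - 2) = -58/34 = -58*1/34 = -29/17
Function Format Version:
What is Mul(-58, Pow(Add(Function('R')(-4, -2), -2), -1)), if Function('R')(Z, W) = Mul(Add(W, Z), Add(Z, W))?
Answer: Rational(-29, 17) ≈ -1.7059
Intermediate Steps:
Function('R')(Z, W) = Pow(Add(W, Z), 2) (Function('R')(Z, W) = Mul(Add(W, Z), Add(W, Z)) = Pow(Add(W, Z), 2))
Mul(-58, Pow(Add(Function('R')(-4, -2), -2), -1)) = Mul(-58, Pow(Add(Pow(Add(-2, -4), 2), -2), -1)) = Mul(-58, Pow(Add(Pow(-6, 2), -2), -1)) = Mul(-58, Pow(Add(36, -2), -1)) = Mul(-58, Pow(34, -1)) = Mul(-58, Rational(1, 34)) = Rational(-29, 17)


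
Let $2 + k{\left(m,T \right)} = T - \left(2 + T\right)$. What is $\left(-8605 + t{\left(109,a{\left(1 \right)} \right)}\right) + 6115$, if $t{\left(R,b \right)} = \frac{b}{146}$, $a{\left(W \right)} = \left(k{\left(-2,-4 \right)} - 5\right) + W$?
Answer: $- \frac{181774}{73} \approx -2490.1$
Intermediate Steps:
$k{\left(m,T \right)} = -4$ ($k{\left(m,T \right)} = -2 + \left(T - \left(2 + T\right)\right) = -2 - 2 = -4$)
$a{\left(W \right)} = -9 + W$ ($a{\left(W \right)} = \left(-4 - 5\right) + W = -9 + W$)
$t{\left(R,b \right)} = \frac{b}{146}$ ($t{\left(R,b \right)} = b \frac{1}{146} = \frac{b}{146}$)
$\left(-8605 + t{\left(109,a{\left(1 \right)} \right)}\right) + 6115 = \left(-8605 + \frac{-9 + 1}{146}\right) + 6115 = \left(-8605 + \frac{1}{146} \left(-8\right)\right) + 6115 = \left(-8605 - \frac{4}{73}\right) + 6115 = - \frac{628169}{73} + 6115 = - \frac{181774}{73}$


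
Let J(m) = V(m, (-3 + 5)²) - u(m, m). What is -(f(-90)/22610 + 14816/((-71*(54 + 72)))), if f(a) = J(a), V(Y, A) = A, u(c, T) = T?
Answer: 1704841/1031985 ≈ 1.6520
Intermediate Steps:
J(m) = 4 - m (J(m) = (-3 + 5)² - m = 2² - m = 4 - m)
f(a) = 4 - a
-(f(-90)/22610 + 14816/((-71*(54 + 72)))) = -((4 - 1*(-90))/22610 + 14816/((-71*(54 + 72)))) = -((4 + 90)*(1/22610) + 14816/((-71*126))) = -(94*(1/22610) + 14816/(-8946)) = -(47/11305 + 14816*(-1/8946)) = -(47/11305 - 7408/4473) = -1*(-1704841/1031985) = 1704841/1031985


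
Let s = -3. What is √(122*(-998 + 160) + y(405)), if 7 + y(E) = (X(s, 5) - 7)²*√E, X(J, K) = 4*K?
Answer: √(-102243 + 1521*√5) ≈ 314.39*I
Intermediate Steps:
y(E) = -7 + 169*√E (y(E) = -7 + (4*5 - 7)²*√E = -7 + (20 - 7)²*√E = -7 + 13²*√E = -7 + 169*√E)
√(122*(-998 + 160) + y(405)) = √(122*(-998 + 160) + (-7 + 169*√405)) = √(122*(-838) + (-7 + 169*(9*√5))) = √(-102236 + (-7 + 1521*√5)) = √(-102243 + 1521*√5)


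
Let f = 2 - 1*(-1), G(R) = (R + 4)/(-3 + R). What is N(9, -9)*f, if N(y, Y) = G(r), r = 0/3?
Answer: -4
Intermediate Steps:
r = 0 (r = 0*(⅓) = 0)
G(R) = (4 + R)/(-3 + R)
N(y, Y) = -4/3 (N(y, Y) = (4 + 0)/(-3 + 0) = 4/(-3) = -⅓*4 = -4/3)
f = 3 (f = 2 + 1 = 3)
N(9, -9)*f = -4/3*3 = -4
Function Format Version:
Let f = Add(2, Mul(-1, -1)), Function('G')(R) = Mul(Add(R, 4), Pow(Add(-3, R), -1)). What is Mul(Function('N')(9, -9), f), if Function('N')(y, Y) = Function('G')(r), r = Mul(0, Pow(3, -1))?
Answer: -4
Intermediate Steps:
r = 0 (r = Mul(0, Rational(1, 3)) = 0)
Function('G')(R) = Mul(Pow(Add(-3, R), -1), Add(4, R)) (Function('G')(R) = Mul(Add(4, R), Pow(Add(-3, R), -1)) = Mul(Pow(Add(-3, R), -1), Add(4, R)))
Function('N')(y, Y) = Rational(-4, 3) (Function('N')(y, Y) = Mul(Pow(Add(-3, 0), -1), Add(4, 0)) = Mul(Pow(-3, -1), 4) = Mul(Rational(-1, 3), 4) = Rational(-4, 3))
f = 3 (f = Add(2, 1) = 3)
Mul(Function('N')(9, -9), f) = Mul(Rational(-4, 3), 3) = -4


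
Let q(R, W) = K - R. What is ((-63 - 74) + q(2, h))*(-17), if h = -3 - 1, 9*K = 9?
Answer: 2346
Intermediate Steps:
K = 1 (K = (⅑)*9 = 1)
h = -4
q(R, W) = 1 - R
((-63 - 74) + q(2, h))*(-17) = ((-63 - 74) + (1 - 1*2))*(-17) = (-137 + (1 - 2))*(-17) = (-137 - 1)*(-17) = -138*(-17) = 2346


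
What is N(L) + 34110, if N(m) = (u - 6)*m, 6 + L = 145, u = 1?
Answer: 33415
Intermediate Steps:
L = 139 (L = -6 + 145 = 139)
N(m) = -5*m (N(m) = (1 - 6)*m = -5*m)
N(L) + 34110 = -5*139 + 34110 = -695 + 34110 = 33415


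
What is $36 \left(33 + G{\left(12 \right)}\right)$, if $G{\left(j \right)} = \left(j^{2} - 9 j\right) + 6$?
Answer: $2700$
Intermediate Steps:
$G{\left(j \right)} = 6 + j^{2} - 9 j$
$36 \left(33 + G{\left(12 \right)}\right) = 36 \left(33 + \left(6 + 12^{2} - 108\right)\right) = 36 \left(33 + \left(6 + 144 - 108\right)\right) = 36 \left(33 + 42\right) = 36 \cdot 75 = 2700$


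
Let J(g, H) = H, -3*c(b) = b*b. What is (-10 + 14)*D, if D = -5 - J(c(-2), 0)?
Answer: -20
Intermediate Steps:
c(b) = -b²/3 (c(b) = -b*b/3 = -b²/3)
D = -5 (D = -5 - 1*0 = -5 + 0 = -5)
(-10 + 14)*D = (-10 + 14)*(-5) = 4*(-5) = -20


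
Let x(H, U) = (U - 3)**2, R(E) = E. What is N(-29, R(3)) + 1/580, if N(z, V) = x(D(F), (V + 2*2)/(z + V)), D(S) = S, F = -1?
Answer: 523897/49010 ≈ 10.690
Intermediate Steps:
x(H, U) = (-3 + U)**2
N(z, V) = (-3 + (4 + V)/(V + z))**2 (N(z, V) = (-3 + (V + 2*2)/(z + V))**2 = (-3 + (V + 4)/(V + z))**2 = (-3 + (4 + V)/(V + z))**2)
N(-29, R(3)) + 1/580 = (4 - 3*(-29) - 2*3)**2/(3 - 29)**2 + 1/580 = (4 + 87 - 6)**2/(-26)**2 + 1/580 = (1/676)*85**2 + 1/580 = (1/676)*7225 + 1/580 = 7225/676 + 1/580 = 523897/49010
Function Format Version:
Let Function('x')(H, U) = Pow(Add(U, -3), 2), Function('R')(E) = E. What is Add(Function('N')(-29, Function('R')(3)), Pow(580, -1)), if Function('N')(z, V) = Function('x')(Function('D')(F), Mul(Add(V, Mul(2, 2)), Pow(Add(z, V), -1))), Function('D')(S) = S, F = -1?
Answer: Rational(523897, 49010) ≈ 10.690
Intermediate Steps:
Function('x')(H, U) = Pow(Add(-3, U), 2)
Function('N')(z, V) = Pow(Add(-3, Mul(Pow(Add(V, z), -1), Add(4, V))), 2) (Function('N')(z, V) = Pow(Add(-3, Mul(Add(V, Mul(2, 2)), Pow(Add(z, V), -1))), 2) = Pow(Add(-3, Mul(Add(V, 4), Pow(Add(V, z), -1))), 2) = Pow(Add(-3, Mul(Add(4, V), Pow(Add(V, z), -1))), 2) = Pow(Add(-3, Mul(Pow(Add(V, z), -1), Add(4, V))), 2))
Add(Function('N')(-29, Function('R')(3)), Pow(580, -1)) = Add(Mul(Pow(Add(3, -29), -2), Pow(Add(4, Mul(-3, -29), Mul(-2, 3)), 2)), Pow(580, -1)) = Add(Mul(Pow(-26, -2), Pow(Add(4, 87, -6), 2)), Rational(1, 580)) = Add(Mul(Rational(1, 676), Pow(85, 2)), Rational(1, 580)) = Add(Mul(Rational(1, 676), 7225), Rational(1, 580)) = Add(Rational(7225, 676), Rational(1, 580)) = Rational(523897, 49010)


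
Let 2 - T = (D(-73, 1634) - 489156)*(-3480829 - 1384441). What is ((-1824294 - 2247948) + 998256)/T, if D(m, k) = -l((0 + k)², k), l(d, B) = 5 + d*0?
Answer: 1536993/1189950169234 ≈ 1.2916e-6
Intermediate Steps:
l(d, B) = 5 (l(d, B) = 5 + 0 = 5)
D(m, k) = -5 (D(m, k) = -1*5 = -5)
T = -2379900338468 (T = 2 - (-5 - 489156)*(-3480829 - 1384441) = 2 - (-489161)*(-4865270) = 2 - 1*2379900338470 = 2 - 2379900338470 = -2379900338468)
((-1824294 - 2247948) + 998256)/T = ((-1824294 - 2247948) + 998256)/(-2379900338468) = (-4072242 + 998256)*(-1/2379900338468) = -3073986*(-1/2379900338468) = 1536993/1189950169234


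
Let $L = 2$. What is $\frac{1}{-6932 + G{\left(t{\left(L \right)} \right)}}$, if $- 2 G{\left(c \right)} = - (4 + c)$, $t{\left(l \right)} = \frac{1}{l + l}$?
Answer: $- \frac{8}{55439} \approx -0.0001443$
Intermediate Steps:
$t{\left(l \right)} = \frac{1}{2 l}$
$G{\left(c \right)} = 2 + \frac{c}{2}$ ($G{\left(c \right)} = - \frac{\left(-1\right) \left(4 + c\right)}{2} = - \frac{-4 - c}{2} = 2 + \frac{c}{2}$)
$\frac{1}{-6932 + G{\left(t{\left(L \right)} \right)}} = \frac{1}{-6932 + \left(2 + \frac{\frac{1}{2} \cdot \frac{1}{2}}{2}\right)} = \frac{1}{-6932 + \left(2 + \frac{1}{2} \cdot \frac{1}{4}\right)} = \frac{1}{-6932 + \left(2 + \frac{1}{8}\right)} = \frac{1}{-6932 + \frac{17}{8}} = \frac{1}{- \frac{55439}{8}} = - \frac{8}{55439}$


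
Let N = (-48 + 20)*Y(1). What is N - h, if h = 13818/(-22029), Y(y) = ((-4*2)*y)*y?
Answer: 235634/1049 ≈ 224.63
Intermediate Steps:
Y(y) = -8*y² (Y(y) = (-8*y)*y = -8*y²)
N = 224 (N = (-48 + 20)*(-8*1²) = -(-224) = -28*(-8) = 224)
h = -658/1049 (h = 13818*(-1/22029) = -658/1049 ≈ -0.62726)
N - h = 224 - 1*(-658/1049) = 224 + 658/1049 = 235634/1049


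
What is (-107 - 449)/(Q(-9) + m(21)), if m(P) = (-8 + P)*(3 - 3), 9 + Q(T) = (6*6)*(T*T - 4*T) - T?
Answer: -139/1053 ≈ -0.13200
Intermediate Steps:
Q(T) = -9 - 145*T + 36*T**2 (Q(T) = -9 + ((6*6)*(T*T - 4*T) - T) = -9 + (36*(T**2 - 4*T) - T) = -9 + ((-144*T + 36*T**2) - T) = -9 + (-145*T + 36*T**2) = -9 - 145*T + 36*T**2)
m(P) = 0 (m(P) = (-8 + P)*0 = 0)
(-107 - 449)/(Q(-9) + m(21)) = (-107 - 449)/((-9 - 145*(-9) + 36*(-9)**2) + 0) = -556/((-9 + 1305 + 36*81) + 0) = -556/((-9 + 1305 + 2916) + 0) = -556/(4212 + 0) = -556/4212 = -556*1/4212 = -139/1053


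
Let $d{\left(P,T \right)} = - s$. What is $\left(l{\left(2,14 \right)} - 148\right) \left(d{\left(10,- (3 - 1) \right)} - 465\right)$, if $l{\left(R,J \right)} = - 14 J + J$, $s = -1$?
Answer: $153120$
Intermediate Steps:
$l{\left(R,J \right)} = - 13 J$
$d{\left(P,T \right)} = 1$ ($d{\left(P,T \right)} = \left(-1\right) \left(-1\right) = 1$)
$\left(l{\left(2,14 \right)} - 148\right) \left(d{\left(10,- (3 - 1) \right)} - 465\right) = \left(\left(-13\right) 14 - 148\right) \left(1 - 465\right) = \left(-182 - 148\right) \left(-464\right) = \left(-330\right) \left(-464\right) = 153120$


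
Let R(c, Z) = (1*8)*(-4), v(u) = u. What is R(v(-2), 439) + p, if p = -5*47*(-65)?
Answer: 15243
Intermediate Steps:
R(c, Z) = -32 (R(c, Z) = 8*(-4) = -32)
p = 15275 (p = -235*(-65) = 15275)
R(v(-2), 439) + p = -32 + 15275 = 15243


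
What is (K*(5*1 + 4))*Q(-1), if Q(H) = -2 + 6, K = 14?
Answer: 504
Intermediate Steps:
Q(H) = 4
(K*(5*1 + 4))*Q(-1) = (14*(5*1 + 4))*4 = (14*(5 + 4))*4 = (14*9)*4 = 126*4 = 504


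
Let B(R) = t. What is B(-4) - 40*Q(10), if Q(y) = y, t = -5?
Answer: -405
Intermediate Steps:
B(R) = -5
B(-4) - 40*Q(10) = -5 - 40*10 = -5 - 400 = -405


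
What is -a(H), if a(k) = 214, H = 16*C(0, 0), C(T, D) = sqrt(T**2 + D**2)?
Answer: -214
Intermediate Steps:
C(T, D) = sqrt(D**2 + T**2)
H = 0 (H = 16*sqrt(0**2 + 0**2) = 16*sqrt(0 + 0) = 16*sqrt(0) = 16*0 = 0)
-a(H) = -1*214 = -214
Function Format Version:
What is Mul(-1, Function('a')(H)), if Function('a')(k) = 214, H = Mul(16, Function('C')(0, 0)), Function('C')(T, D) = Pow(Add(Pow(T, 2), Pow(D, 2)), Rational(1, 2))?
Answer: -214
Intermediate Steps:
Function('C')(T, D) = Pow(Add(Pow(D, 2), Pow(T, 2)), Rational(1, 2))
H = 0 (H = Mul(16, Pow(Add(Pow(0, 2), Pow(0, 2)), Rational(1, 2))) = Mul(16, Pow(Add(0, 0), Rational(1, 2))) = Mul(16, Pow(0, Rational(1, 2))) = Mul(16, 0) = 0)
Mul(-1, Function('a')(H)) = Mul(-1, 214) = -214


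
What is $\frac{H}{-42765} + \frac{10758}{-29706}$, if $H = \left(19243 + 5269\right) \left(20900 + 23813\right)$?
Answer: $- \frac{5426397709901}{211729515} \approx -25629.0$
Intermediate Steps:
$H = 1096005056$ ($H = 24512 \cdot 44713 = 1096005056$)
$\frac{H}{-42765} + \frac{10758}{-29706} = \frac{1096005056}{-42765} + \frac{10758}{-29706} = 1096005056 \left(- \frac{1}{42765}\right) + 10758 \left(- \frac{1}{29706}\right) = - \frac{1096005056}{42765} - \frac{1793}{4951} = - \frac{5426397709901}{211729515}$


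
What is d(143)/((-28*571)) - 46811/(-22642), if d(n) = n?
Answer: 372588231/181000148 ≈ 2.0585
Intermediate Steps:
d(143)/((-28*571)) - 46811/(-22642) = 143/((-28*571)) - 46811/(-22642) = 143/(-15988) - 46811*(-1/22642) = 143*(-1/15988) + 46811/22642 = -143/15988 + 46811/22642 = 372588231/181000148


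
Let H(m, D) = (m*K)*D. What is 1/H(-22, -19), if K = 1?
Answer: 1/418 ≈ 0.0023923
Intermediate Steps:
H(m, D) = D*m (H(m, D) = (m*1)*D = m*D = D*m)
1/H(-22, -19) = 1/(-19*(-22)) = 1/418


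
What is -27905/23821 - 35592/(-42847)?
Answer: -49686929/145808341 ≈ -0.34077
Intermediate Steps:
-27905/23821 - 35592/(-42847) = -27905*1/23821 - 35592*(-1/42847) = -27905/23821 + 35592/42847 = -49686929/145808341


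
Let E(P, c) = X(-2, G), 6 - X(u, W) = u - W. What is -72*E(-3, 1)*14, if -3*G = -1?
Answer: -8400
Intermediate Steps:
G = ⅓ (G = -⅓*(-1) = ⅓ ≈ 0.33333)
X(u, W) = 6 + W - u (X(u, W) = 6 - (u - W) = 6 + (W - u) = 6 + W - u)
E(P, c) = 25/3 (E(P, c) = 6 + ⅓ - 1*(-2) = 6 + ⅓ + 2 = 25/3)
-72*E(-3, 1)*14 = -72*25/3*14 = -600*14 = -8400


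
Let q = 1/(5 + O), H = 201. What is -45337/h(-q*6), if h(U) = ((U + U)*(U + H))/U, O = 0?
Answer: -226685/1998 ≈ -113.46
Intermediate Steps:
q = ⅕ (q = 1/(5 + 0) = 1/5 = ⅕ ≈ 0.20000)
h(U) = 402 + 2*U (h(U) = ((U + U)*(U + 201))/U = ((2*U)*(201 + U))/U = (2*U*(201 + U))/U = 402 + 2*U)
-45337/h(-q*6) = -45337/(402 + 2*(-1*⅕*6)) = -45337/(402 + 2*(-⅕*6)) = -45337/(402 + 2*(-6/5)) = -45337/(402 - 12/5) = -45337/1998/5 = -45337*5/1998 = -226685/1998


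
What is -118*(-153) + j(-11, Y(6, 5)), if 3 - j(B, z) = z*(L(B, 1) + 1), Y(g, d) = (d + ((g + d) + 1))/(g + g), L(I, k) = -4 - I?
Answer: 54137/3 ≈ 18046.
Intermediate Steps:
Y(g, d) = (1 + g + 2*d)/(2*g) (Y(g, d) = (d + ((d + g) + 1))/((2*g)) = (d + (1 + d + g))*(1/(2*g)) = (1 + g + 2*d)*(1/(2*g)) = (1 + g + 2*d)/(2*g))
j(B, z) = 3 - z*(-3 - B) (j(B, z) = 3 - z*((-4 - B) + 1) = 3 - z*(-3 - B))
-118*(-153) + j(-11, Y(6, 5)) = -118*(-153) + (3 - (1 + 6 + 2*5)/(2*6) + ((½)*(1 + 6 + 2*5)/6)*(4 - 11)) = 18054 + (3 - (1 + 6 + 10)/(2*6) + ((½)*(⅙)*(1 + 6 + 10))*(-7)) = 18054 + (3 - 17/(2*6) + ((½)*(⅙)*17)*(-7)) = 18054 + (3 - 1*17/12 + (17/12)*(-7)) = 18054 + (3 - 17/12 - 119/12) = 18054 - 25/3 = 54137/3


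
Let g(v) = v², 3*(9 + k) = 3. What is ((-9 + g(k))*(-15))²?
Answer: 680625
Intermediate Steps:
k = -8 (k = -9 + (⅓)*3 = -9 + 1 = -8)
((-9 + g(k))*(-15))² = ((-9 + (-8)²)*(-15))² = ((-9 + 64)*(-15))² = (55*(-15))² = (-825)² = 680625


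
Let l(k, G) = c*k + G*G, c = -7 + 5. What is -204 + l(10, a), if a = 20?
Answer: 176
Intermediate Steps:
c = -2
l(k, G) = G**2 - 2*k (l(k, G) = -2*k + G*G = -2*k + G**2 = G**2 - 2*k)
-204 + l(10, a) = -204 + (20**2 - 2*10) = -204 + (400 - 20) = -204 + 380 = 176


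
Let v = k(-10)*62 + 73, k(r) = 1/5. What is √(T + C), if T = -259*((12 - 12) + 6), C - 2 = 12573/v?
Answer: I*√256131253/427 ≈ 37.48*I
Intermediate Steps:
k(r) = ⅕
v = 427/5 (v = (⅕)*62 + 73 = 62/5 + 73 = 427/5 ≈ 85.400)
C = 63719/427 (C = 2 + 12573/(427/5) = 2 + 12573*(5/427) = 2 + 62865/427 = 63719/427 ≈ 149.22)
T = -1554 (T = -259*(0 + 6) = -259*6 = -1554)
√(T + C) = √(-1554 + 63719/427) = √(-599839/427) = I*√256131253/427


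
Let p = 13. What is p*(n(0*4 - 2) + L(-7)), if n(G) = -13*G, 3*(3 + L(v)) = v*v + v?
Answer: 481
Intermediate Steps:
L(v) = -3 + v/3 + v**2/3 (L(v) = -3 + (v*v + v)/3 = -3 + (v**2 + v)/3 = -3 + (v + v**2)/3 = -3 + (v/3 + v**2/3) = -3 + v/3 + v**2/3)
p*(n(0*4 - 2) + L(-7)) = 13*(-13*(0*4 - 2) + (-3 + (1/3)*(-7) + (1/3)*(-7)**2)) = 13*(-13*(0 - 2) + (-3 - 7/3 + (1/3)*49)) = 13*(-13*(-2) + (-3 - 7/3 + 49/3)) = 13*(26 + 11) = 13*37 = 481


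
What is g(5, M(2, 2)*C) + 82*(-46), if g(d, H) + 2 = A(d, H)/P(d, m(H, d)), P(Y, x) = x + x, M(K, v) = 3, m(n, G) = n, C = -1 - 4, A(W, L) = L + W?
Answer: -11321/3 ≈ -3773.7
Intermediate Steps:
C = -5
P(Y, x) = 2*x
g(d, H) = -2 + (H + d)/(2*H) (g(d, H) = -2 + (H + d)/((2*H)) = -2 + (H + d)*(1/(2*H)) = -2 + (H + d)/(2*H))
g(5, M(2, 2)*C) + 82*(-46) = (5 - 9*(-5))/(2*((3*(-5)))) + 82*(-46) = (½)*(5 - 3*(-15))/(-15) - 3772 = (½)*(-1/15)*(5 + 45) - 3772 = (½)*(-1/15)*50 - 3772 = -5/3 - 3772 = -11321/3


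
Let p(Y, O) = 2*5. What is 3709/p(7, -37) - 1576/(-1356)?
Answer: 1261291/3390 ≈ 372.06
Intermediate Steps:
p(Y, O) = 10
3709/p(7, -37) - 1576/(-1356) = 3709/10 - 1576/(-1356) = 3709*(⅒) - 1576*(-1/1356) = 3709/10 + 394/339 = 1261291/3390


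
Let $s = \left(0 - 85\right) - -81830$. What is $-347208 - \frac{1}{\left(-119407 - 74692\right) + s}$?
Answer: $- \frac{39010207631}{112354} \approx -3.4721 \cdot 10^{5}$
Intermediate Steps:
$s = 81745$ ($s = \left(0 - 85\right) + 81830 = -85 + 81830 = 81745$)
$-347208 - \frac{1}{\left(-119407 - 74692\right) + s} = -347208 - \frac{1}{\left(-119407 - 74692\right) + 81745} = -347208 - \frac{1}{-194099 + 81745} = -347208 - \frac{1}{-112354} = -347208 - - \frac{1}{112354} = -347208 + \frac{1}{112354} = - \frac{39010207631}{112354}$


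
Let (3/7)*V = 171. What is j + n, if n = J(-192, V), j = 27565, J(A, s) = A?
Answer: 27373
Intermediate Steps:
V = 399 (V = (7/3)*171 = 399)
n = -192
j + n = 27565 - 192 = 27373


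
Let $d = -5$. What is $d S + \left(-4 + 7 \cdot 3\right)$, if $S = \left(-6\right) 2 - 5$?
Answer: $102$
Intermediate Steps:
$S = -17$ ($S = -12 - 5 = -17$)
$d S + \left(-4 + 7 \cdot 3\right) = \left(-5\right) \left(-17\right) + \left(-4 + 7 \cdot 3\right) = 85 + \left(-4 + 21\right) = 85 + 17 = 102$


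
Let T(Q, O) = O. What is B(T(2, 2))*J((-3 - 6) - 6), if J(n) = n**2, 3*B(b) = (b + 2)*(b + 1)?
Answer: 900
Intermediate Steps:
B(b) = (1 + b)*(2 + b)/3 (B(b) = ((b + 2)*(b + 1))/3 = ((2 + b)*(1 + b))/3 = ((1 + b)*(2 + b))/3 = (1 + b)*(2 + b)/3)
B(T(2, 2))*J((-3 - 6) - 6) = (2/3 + 2 + (1/3)*2**2)*((-3 - 6) - 6)**2 = (2/3 + 2 + (1/3)*4)*(-9 - 6)**2 = (2/3 + 2 + 4/3)*(-15)**2 = 4*225 = 900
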